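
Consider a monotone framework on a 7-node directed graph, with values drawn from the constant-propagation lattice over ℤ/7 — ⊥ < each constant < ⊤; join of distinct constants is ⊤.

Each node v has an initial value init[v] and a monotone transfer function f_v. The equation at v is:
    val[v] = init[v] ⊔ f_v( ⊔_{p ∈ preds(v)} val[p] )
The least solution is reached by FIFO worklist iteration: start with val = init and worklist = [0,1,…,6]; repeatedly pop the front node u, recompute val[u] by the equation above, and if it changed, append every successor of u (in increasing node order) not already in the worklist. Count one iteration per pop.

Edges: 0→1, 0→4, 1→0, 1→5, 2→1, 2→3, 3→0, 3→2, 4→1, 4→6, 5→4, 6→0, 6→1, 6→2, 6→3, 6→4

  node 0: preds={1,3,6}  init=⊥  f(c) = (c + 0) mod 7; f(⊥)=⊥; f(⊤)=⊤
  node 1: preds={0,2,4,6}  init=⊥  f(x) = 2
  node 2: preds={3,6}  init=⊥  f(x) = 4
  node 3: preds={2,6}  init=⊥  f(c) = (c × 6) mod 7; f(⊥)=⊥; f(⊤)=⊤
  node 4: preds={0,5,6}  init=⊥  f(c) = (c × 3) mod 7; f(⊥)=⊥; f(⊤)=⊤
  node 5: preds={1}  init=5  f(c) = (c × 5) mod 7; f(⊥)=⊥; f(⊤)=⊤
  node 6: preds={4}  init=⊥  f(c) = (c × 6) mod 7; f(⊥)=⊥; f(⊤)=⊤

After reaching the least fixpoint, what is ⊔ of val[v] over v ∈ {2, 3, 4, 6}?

⊤

Trace (19 dequeues):
  [1] u=0 | in ⊥ | out ⊥ | ==
  [2] u=1 | in ⊥ | out 2 | prev ⊥ | push {0}
  [3] u=2 | in ⊥ | out 4 | prev ⊥ | push {1}
  [4] u=3 | in 4 | out 3 | prev ⊥ | push {2}
  [5] u=4 | in 5 | out 1 | prev ⊥ | push {}
  [6] u=5 | in 2 | out ⊤ | prev 5 | push {4}
  [7] u=6 | in 1 | out 6 | prev ⊥ | push {3}
  [8] u=0 | in ⊤ | out ⊤ | prev ⊥ | push {}
  [9] u=1 | in ⊤ | out 2 | ==
  [10] u=2 | in ⊤ | out 4 | ==
  [11] u=4 | in ⊤ | out ⊤ | prev 1 | push {1,6}
  [12] u=3 | in ⊤ | out ⊤ | prev 3 | push {0,2}
  [13] u=1 | in ⊤ | out 2 | ==
  [14] u=6 | in ⊤ | out ⊤ | prev 6 | push {1,3,4}
  [15] u=0 | in ⊤ | out ⊤ | ==
  [16] u=2 | in ⊤ | out 4 | ==
  [17] u=1 | in ⊤ | out 2 | ==
  [18] u=3 | in ⊤ | out ⊤ | ==
  [19] u=4 | in ⊤ | out ⊤ | ==

Converged values:
  [0] ⊤
  [1] 2
  [2] 4
  [3] ⊤
  [4] ⊤
  [5] ⊤
  [6] ⊤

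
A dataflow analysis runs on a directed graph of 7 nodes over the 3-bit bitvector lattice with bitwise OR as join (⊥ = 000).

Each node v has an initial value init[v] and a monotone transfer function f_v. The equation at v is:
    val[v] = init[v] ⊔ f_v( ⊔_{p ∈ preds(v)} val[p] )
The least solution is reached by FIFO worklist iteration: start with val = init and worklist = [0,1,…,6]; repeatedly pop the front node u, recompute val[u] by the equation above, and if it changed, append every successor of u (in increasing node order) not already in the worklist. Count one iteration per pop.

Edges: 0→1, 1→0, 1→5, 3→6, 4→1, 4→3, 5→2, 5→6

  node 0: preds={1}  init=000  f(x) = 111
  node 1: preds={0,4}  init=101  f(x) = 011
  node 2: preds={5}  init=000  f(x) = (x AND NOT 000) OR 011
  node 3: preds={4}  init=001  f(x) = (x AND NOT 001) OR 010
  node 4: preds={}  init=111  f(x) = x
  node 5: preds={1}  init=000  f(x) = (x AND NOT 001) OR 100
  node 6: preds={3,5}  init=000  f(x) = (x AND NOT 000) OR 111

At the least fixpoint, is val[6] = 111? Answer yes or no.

Iteration log — 9 steps:
  step 1. node 0  ⊔preds=101  new=111  old=000  +wl: 
  step 2. node 1  ⊔preds=111  new=111  old=101  +wl: 0
  step 3. node 2  ⊔preds=000  new=011  old=000  +wl: 
  step 4. node 3  ⊔preds=111  new=111  old=001  +wl: 
  step 5. node 4  ⊔preds=000  new=111  stable
  step 6. node 5  ⊔preds=111  new=110  old=000  +wl: 2
  step 7. node 6  ⊔preds=111  new=111  old=000  +wl: 
  step 8. node 0  ⊔preds=111  new=111  stable
  step 9. node 2  ⊔preds=110  new=111  old=011  +wl: 

Least fixpoint reached:
  node 0: 111
  node 1: 111
  node 2: 111
  node 3: 111
  node 4: 111
  node 5: 110
  node 6: 111

yes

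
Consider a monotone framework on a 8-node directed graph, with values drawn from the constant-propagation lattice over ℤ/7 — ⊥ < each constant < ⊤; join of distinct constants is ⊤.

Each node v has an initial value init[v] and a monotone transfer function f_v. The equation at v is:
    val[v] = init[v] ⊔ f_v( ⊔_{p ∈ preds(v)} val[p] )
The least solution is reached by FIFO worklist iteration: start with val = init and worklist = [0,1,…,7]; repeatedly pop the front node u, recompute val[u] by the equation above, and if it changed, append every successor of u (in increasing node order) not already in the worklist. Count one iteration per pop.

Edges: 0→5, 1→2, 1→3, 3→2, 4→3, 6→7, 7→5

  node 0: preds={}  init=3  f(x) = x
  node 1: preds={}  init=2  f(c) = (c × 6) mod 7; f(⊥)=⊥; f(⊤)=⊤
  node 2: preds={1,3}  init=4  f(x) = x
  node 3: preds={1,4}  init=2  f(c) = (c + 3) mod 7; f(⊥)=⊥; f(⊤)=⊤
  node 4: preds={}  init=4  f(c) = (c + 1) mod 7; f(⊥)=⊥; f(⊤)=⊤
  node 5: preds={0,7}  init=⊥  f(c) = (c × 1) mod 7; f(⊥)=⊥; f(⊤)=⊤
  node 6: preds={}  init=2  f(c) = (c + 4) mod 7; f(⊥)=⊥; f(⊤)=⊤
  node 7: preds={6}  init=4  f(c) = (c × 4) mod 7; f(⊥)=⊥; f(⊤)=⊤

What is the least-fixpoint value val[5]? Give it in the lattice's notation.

Trace (10 dequeues):
  [1] u=0 | in ⊥ | out 3 | ==
  [2] u=1 | in ⊥ | out 2 | ==
  [3] u=2 | in 2 | out ⊤ | prev 4 | push {}
  [4] u=3 | in ⊤ | out ⊤ | prev 2 | push {2}
  [5] u=4 | in ⊥ | out 4 | ==
  [6] u=5 | in ⊤ | out ⊤ | prev ⊥ | push {}
  [7] u=6 | in ⊥ | out 2 | ==
  [8] u=7 | in 2 | out ⊤ | prev 4 | push {5}
  [9] u=2 | in ⊤ | out ⊤ | ==
  [10] u=5 | in ⊤ | out ⊤ | ==

Converged values:
  [0] 3
  [1] 2
  [2] ⊤
  [3] ⊤
  [4] 4
  [5] ⊤
  [6] 2
  [7] ⊤

⊤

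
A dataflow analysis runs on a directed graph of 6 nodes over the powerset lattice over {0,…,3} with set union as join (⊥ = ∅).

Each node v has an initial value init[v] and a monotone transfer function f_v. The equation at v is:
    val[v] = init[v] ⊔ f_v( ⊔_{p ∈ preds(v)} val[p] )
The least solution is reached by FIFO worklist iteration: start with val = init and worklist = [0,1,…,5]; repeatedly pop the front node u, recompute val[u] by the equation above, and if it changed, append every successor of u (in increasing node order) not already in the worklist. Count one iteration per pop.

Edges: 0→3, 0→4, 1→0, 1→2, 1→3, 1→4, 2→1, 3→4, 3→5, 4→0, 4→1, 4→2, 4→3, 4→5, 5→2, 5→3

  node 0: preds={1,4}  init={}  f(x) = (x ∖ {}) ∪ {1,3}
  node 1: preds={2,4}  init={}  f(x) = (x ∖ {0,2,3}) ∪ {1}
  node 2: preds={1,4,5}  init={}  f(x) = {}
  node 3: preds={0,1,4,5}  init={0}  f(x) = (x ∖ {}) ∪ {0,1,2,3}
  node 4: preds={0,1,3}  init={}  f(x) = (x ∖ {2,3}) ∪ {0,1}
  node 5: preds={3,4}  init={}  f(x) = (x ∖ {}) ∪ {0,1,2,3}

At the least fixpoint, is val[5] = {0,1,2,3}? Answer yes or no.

Trace (11 dequeues):
  [1] u=0 | in {} | out {1,3} | prev {} | push {}
  [2] u=1 | in {} | out {1} | prev {} | push {0}
  [3] u=2 | in {1} | out {} | ==
  [4] u=3 | in {1,3} | out {0,1,2,3} | prev {0} | push {}
  [5] u=4 | in {0,1,2,3} | out {0,1} | prev {} | push {1,2,3}
  [6] u=5 | in {0,1,2,3} | out {0,1,2,3} | prev {} | push {}
  [7] u=0 | in {0,1} | out {0,1,3} | prev {1,3} | push {4}
  [8] u=1 | in {0,1} | out {1} | ==
  [9] u=2 | in {0,1,2,3} | out {} | ==
  [10] u=3 | in {0,1,2,3} | out {0,1,2,3} | ==
  [11] u=4 | in {0,1,2,3} | out {0,1} | ==

Converged values:
  [0] {0,1,3}
  [1] {1}
  [2] {}
  [3] {0,1,2,3}
  [4] {0,1}
  [5] {0,1,2,3}

yes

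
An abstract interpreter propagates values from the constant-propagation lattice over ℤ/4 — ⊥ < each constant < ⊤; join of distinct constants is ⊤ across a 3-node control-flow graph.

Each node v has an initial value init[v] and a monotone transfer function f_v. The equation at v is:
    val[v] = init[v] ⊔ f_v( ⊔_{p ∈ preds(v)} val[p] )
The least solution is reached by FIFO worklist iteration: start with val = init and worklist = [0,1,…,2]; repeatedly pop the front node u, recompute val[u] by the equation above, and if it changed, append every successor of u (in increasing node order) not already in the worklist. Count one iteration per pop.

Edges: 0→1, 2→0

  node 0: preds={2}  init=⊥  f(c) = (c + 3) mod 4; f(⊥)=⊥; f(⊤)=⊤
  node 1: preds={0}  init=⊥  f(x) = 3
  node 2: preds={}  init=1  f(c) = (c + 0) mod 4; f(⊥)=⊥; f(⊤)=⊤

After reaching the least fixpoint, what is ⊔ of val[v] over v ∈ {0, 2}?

Iteration log — 3 steps:
  step 1. node 0  ⊔preds=1  new=0  old=⊥  +wl: 
  step 2. node 1  ⊔preds=0  new=3  old=⊥  +wl: 
  step 3. node 2  ⊔preds=⊥  new=1  stable

Least fixpoint reached:
  node 0: 0
  node 1: 3
  node 2: 1

⊤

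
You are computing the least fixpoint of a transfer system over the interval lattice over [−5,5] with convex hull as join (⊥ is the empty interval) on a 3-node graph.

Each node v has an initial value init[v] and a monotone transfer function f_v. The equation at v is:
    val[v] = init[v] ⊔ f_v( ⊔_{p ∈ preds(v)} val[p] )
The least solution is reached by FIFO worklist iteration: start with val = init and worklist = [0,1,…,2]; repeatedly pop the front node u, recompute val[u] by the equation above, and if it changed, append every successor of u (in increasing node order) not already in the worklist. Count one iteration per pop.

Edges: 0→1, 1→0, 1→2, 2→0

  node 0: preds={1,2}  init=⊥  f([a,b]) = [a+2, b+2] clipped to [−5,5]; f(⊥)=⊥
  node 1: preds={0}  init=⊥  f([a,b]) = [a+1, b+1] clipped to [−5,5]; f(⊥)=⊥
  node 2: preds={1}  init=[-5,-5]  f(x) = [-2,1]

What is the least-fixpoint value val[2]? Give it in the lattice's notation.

[-5,1]

Trace (10 dequeues):
  [1] u=0 | in [-5,-5] | out [-3,-3] | prev ⊥ | push {}
  [2] u=1 | in [-3,-3] | out [-2,-2] | prev ⊥ | push {0}
  [3] u=2 | in [-2,-2] | out [-5,1] | prev [-5,-5] | push {}
  [4] u=0 | in [-5,1] | out [-3,3] | prev [-3,-3] | push {1}
  [5] u=1 | in [-3,3] | out [-2,4] | prev [-2,-2] | push {0,2}
  [6] u=0 | in [-5,4] | out [-3,5] | prev [-3,3] | push {1}
  [7] u=2 | in [-2,4] | out [-5,1] | ==
  [8] u=1 | in [-3,5] | out [-2,5] | prev [-2,4] | push {0,2}
  [9] u=0 | in [-5,5] | out [-3,5] | ==
  [10] u=2 | in [-2,5] | out [-5,1] | ==

Converged values:
  [0] [-3,5]
  [1] [-2,5]
  [2] [-5,1]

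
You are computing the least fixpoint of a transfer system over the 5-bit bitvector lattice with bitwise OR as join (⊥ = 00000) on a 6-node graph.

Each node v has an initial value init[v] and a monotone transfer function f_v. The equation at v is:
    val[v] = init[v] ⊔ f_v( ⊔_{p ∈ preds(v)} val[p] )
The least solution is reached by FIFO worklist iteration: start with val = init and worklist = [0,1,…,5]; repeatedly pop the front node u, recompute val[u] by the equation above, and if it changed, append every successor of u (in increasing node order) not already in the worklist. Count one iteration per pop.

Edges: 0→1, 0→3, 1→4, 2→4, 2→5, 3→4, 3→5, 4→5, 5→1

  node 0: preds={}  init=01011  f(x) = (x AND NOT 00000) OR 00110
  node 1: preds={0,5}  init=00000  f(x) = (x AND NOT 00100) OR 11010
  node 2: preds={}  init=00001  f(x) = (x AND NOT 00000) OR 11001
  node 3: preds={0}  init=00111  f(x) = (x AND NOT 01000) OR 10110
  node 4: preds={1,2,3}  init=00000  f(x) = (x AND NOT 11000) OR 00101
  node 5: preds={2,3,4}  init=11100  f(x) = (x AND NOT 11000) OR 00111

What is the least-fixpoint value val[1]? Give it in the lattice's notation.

Iteration log — 7 steps:
  step 1. node 0  ⊔preds=00000  new=01111  old=01011  +wl: 
  step 2. node 1  ⊔preds=11111  new=11011  old=00000  +wl: 
  step 3. node 2  ⊔preds=00000  new=11001  old=00001  +wl: 
  step 4. node 3  ⊔preds=01111  new=10111  old=00111  +wl: 
  step 5. node 4  ⊔preds=11111  new=00111  old=00000  +wl: 
  step 6. node 5  ⊔preds=11111  new=11111  old=11100  +wl: 1
  step 7. node 1  ⊔preds=11111  new=11011  stable

Least fixpoint reached:
  node 0: 01111
  node 1: 11011
  node 2: 11001
  node 3: 10111
  node 4: 00111
  node 5: 11111

11011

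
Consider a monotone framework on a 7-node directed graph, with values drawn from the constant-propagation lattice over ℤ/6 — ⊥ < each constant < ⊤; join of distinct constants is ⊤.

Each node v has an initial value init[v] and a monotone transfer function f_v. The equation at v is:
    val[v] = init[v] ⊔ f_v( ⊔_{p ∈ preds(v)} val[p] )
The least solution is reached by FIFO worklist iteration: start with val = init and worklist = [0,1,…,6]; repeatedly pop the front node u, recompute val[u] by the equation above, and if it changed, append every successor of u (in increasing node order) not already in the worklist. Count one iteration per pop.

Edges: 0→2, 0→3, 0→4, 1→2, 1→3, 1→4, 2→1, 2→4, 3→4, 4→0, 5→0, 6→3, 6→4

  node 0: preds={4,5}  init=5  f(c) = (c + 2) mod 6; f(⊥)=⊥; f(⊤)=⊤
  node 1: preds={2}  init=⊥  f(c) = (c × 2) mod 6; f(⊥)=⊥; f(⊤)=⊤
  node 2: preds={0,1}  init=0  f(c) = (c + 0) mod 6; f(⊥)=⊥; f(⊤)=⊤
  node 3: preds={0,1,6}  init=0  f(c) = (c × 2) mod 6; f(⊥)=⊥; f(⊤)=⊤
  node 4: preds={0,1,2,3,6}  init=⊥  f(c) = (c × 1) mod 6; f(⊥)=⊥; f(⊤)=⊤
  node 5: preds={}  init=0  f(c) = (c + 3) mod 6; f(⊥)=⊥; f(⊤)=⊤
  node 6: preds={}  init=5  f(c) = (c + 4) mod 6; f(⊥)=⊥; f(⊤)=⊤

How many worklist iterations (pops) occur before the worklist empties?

Trace (12 dequeues):
  [1] u=0 | in 0 | out ⊤ | prev 5 | push {}
  [2] u=1 | in 0 | out 0 | prev ⊥ | push {}
  [3] u=2 | in ⊤ | out ⊤ | prev 0 | push {1}
  [4] u=3 | in ⊤ | out ⊤ | prev 0 | push {}
  [5] u=4 | in ⊤ | out ⊤ | prev ⊥ | push {0}
  [6] u=5 | in ⊥ | out 0 | ==
  [7] u=6 | in ⊥ | out 5 | ==
  [8] u=1 | in ⊤ | out ⊤ | prev 0 | push {2,3,4}
  [9] u=0 | in ⊤ | out ⊤ | ==
  [10] u=2 | in ⊤ | out ⊤ | ==
  [11] u=3 | in ⊤ | out ⊤ | ==
  [12] u=4 | in ⊤ | out ⊤ | ==

Converged values:
  [0] ⊤
  [1] ⊤
  [2] ⊤
  [3] ⊤
  [4] ⊤
  [5] 0
  [6] 5

12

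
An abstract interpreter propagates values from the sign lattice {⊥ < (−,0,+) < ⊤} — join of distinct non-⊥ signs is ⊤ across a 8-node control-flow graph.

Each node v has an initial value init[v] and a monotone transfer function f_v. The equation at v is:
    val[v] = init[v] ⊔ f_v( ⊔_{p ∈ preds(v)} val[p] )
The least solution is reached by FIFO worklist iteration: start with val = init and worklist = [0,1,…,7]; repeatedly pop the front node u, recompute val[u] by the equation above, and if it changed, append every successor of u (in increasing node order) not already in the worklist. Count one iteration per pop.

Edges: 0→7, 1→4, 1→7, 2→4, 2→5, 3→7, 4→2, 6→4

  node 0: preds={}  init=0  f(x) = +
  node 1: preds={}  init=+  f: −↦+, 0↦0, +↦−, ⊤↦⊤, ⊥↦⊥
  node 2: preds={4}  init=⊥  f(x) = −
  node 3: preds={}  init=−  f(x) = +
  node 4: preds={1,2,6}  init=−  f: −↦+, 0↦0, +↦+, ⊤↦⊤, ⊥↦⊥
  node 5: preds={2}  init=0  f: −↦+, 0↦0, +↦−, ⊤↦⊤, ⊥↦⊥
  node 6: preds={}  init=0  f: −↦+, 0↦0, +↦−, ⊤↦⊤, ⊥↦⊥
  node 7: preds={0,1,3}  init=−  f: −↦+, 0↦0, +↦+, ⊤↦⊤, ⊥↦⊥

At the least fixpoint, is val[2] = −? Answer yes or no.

yes

Worklist (9 pops):
  #1 pop 0: in=⊥ → ⊤ (was 0); enqueue []
  #2 pop 1: in=⊥ → + (no change)
  #3 pop 2: in=− → − (was ⊥); enqueue []
  #4 pop 3: in=⊥ → ⊤ (was −); enqueue []
  #5 pop 4: in=⊤ → ⊤ (was −); enqueue [2]
  #6 pop 5: in=− → ⊤ (was 0); enqueue []
  #7 pop 6: in=⊥ → 0 (no change)
  #8 pop 7: in=⊤ → ⊤ (was −); enqueue []
  #9 pop 2: in=⊤ → − (no change)

Fixpoint:
  val[0] = ⊤
  val[1] = +
  val[2] = −
  val[3] = ⊤
  val[4] = ⊤
  val[5] = ⊤
  val[6] = 0
  val[7] = ⊤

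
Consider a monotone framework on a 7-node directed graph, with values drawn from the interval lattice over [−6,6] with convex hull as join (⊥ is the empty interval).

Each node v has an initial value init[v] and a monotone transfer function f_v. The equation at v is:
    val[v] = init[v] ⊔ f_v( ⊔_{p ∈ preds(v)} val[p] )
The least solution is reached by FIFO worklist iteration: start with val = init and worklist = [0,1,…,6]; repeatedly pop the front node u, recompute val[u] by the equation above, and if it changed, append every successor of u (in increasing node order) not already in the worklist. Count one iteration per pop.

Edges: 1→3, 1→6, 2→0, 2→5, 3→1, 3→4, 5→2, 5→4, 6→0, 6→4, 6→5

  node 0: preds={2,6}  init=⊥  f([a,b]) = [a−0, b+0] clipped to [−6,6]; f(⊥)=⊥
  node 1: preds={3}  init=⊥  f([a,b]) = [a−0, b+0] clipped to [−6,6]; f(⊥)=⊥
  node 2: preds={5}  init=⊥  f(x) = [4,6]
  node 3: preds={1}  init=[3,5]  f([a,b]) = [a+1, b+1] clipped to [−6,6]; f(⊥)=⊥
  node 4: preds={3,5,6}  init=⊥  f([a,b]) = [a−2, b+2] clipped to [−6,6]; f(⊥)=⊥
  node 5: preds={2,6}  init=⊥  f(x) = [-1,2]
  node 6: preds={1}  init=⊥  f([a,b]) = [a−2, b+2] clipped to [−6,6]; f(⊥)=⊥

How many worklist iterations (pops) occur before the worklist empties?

14

Trace (14 dequeues):
  [1] u=0 | in ⊥ | out ⊥ | ==
  [2] u=1 | in [3,5] | out [3,5] | prev ⊥ | push {}
  [3] u=2 | in ⊥ | out [4,6] | prev ⊥ | push {0}
  [4] u=3 | in [3,5] | out [3,6] | prev [3,5] | push {1}
  [5] u=4 | in [3,6] | out [1,6] | prev ⊥ | push {}
  [6] u=5 | in [4,6] | out [-1,2] | prev ⊥ | push {2,4}
  [7] u=6 | in [3,5] | out [1,6] | prev ⊥ | push {5}
  [8] u=0 | in [1,6] | out [1,6] | prev ⊥ | push {}
  [9] u=1 | in [3,6] | out [3,6] | prev [3,5] | push {3,6}
  [10] u=2 | in [-1,2] | out [4,6] | ==
  [11] u=4 | in [-1,6] | out [-3,6] | prev [1,6] | push {}
  [12] u=5 | in [1,6] | out [-1,2] | ==
  [13] u=3 | in [3,6] | out [3,6] | ==
  [14] u=6 | in [3,6] | out [1,6] | ==

Converged values:
  [0] [1,6]
  [1] [3,6]
  [2] [4,6]
  [3] [3,6]
  [4] [-3,6]
  [5] [-1,2]
  [6] [1,6]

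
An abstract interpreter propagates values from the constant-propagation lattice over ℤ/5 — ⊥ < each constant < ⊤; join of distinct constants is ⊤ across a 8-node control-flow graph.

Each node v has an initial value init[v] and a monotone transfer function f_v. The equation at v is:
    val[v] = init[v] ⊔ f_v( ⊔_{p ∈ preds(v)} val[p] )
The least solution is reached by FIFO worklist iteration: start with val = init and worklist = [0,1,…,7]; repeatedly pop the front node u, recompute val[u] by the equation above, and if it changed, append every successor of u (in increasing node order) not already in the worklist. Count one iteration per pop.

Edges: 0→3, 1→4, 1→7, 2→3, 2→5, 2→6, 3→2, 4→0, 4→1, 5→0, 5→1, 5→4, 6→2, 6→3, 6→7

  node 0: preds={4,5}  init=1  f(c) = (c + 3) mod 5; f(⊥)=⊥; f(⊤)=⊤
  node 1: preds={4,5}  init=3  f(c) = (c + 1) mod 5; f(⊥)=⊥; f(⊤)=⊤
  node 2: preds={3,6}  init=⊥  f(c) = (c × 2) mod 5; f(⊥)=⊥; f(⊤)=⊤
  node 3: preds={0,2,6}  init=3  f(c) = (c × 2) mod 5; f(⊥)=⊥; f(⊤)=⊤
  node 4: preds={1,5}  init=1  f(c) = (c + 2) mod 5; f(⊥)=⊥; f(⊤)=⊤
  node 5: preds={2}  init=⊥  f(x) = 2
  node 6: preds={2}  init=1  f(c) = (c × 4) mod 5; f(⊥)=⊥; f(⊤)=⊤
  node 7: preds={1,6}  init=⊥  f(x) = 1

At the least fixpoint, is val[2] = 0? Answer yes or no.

no

Worklist (13 pops):
  #1 pop 0: in=1 → ⊤ (was 1); enqueue []
  #2 pop 1: in=1 → ⊤ (was 3); enqueue []
  #3 pop 2: in=⊤ → ⊤ (was ⊥); enqueue []
  #4 pop 3: in=⊤ → ⊤ (was 3); enqueue [2]
  #5 pop 4: in=⊤ → ⊤ (was 1); enqueue [0,1]
  #6 pop 5: in=⊤ → 2 (was ⊥); enqueue [4]
  #7 pop 6: in=⊤ → ⊤ (was 1); enqueue [3]
  #8 pop 7: in=⊤ → 1 (was ⊥); enqueue []
  #9 pop 2: in=⊤ → ⊤ (no change)
  #10 pop 0: in=⊤ → ⊤ (no change)
  #11 pop 1: in=⊤ → ⊤ (no change)
  #12 pop 4: in=⊤ → ⊤ (no change)
  #13 pop 3: in=⊤ → ⊤ (no change)

Fixpoint:
  val[0] = ⊤
  val[1] = ⊤
  val[2] = ⊤
  val[3] = ⊤
  val[4] = ⊤
  val[5] = 2
  val[6] = ⊤
  val[7] = 1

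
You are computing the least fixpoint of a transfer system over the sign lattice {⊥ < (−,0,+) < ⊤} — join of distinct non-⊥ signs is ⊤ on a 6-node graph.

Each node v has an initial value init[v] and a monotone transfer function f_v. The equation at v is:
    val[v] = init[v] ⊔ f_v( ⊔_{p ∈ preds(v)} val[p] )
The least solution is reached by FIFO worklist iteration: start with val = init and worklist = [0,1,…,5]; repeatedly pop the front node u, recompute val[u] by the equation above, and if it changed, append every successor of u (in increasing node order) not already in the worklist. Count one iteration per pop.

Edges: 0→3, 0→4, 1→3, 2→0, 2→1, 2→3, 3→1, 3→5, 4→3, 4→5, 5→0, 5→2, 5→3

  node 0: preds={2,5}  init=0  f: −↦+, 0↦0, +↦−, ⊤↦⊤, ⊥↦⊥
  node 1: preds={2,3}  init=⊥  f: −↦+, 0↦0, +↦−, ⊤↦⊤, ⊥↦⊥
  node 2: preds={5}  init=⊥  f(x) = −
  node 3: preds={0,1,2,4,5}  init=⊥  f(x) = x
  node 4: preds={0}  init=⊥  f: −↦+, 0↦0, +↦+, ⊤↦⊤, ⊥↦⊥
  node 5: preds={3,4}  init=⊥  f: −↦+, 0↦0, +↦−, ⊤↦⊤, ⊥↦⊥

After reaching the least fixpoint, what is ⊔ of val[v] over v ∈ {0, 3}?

Worklist (13 pops):
  #1 pop 0: in=⊥ → 0 (no change)
  #2 pop 1: in=⊥ → ⊥ (no change)
  #3 pop 2: in=⊥ → − (was ⊥); enqueue [0,1]
  #4 pop 3: in=⊤ → ⊤ (was ⊥); enqueue []
  #5 pop 4: in=0 → 0 (was ⊥); enqueue [3]
  #6 pop 5: in=⊤ → ⊤ (was ⊥); enqueue [2]
  #7 pop 0: in=⊤ → ⊤ (was 0); enqueue [4]
  #8 pop 1: in=⊤ → ⊤ (was ⊥); enqueue []
  #9 pop 3: in=⊤ → ⊤ (no change)
  #10 pop 2: in=⊤ → − (no change)
  #11 pop 4: in=⊤ → ⊤ (was 0); enqueue [3,5]
  #12 pop 3: in=⊤ → ⊤ (no change)
  #13 pop 5: in=⊤ → ⊤ (no change)

Fixpoint:
  val[0] = ⊤
  val[1] = ⊤
  val[2] = −
  val[3] = ⊤
  val[4] = ⊤
  val[5] = ⊤

⊤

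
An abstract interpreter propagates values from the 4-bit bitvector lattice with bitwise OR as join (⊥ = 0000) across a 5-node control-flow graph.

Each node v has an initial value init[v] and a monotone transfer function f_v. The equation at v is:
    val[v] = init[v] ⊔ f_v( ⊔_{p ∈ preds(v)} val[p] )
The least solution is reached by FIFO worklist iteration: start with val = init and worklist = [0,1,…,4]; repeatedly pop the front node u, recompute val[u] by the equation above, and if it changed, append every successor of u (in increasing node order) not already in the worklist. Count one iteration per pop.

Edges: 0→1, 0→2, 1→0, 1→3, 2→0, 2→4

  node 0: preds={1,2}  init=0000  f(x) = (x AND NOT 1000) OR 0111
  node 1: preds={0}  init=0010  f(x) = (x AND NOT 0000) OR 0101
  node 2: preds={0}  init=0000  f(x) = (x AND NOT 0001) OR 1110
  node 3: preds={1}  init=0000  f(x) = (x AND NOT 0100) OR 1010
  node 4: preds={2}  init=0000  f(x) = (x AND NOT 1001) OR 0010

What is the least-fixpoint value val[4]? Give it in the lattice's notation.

Trace (6 dequeues):
  [1] u=0 | in 0010 | out 0111 | prev 0000 | push {}
  [2] u=1 | in 0111 | out 0111 | prev 0010 | push {0}
  [3] u=2 | in 0111 | out 1110 | prev 0000 | push {}
  [4] u=3 | in 0111 | out 1011 | prev 0000 | push {}
  [5] u=4 | in 1110 | out 0110 | prev 0000 | push {}
  [6] u=0 | in 1111 | out 0111 | ==

Converged values:
  [0] 0111
  [1] 0111
  [2] 1110
  [3] 1011
  [4] 0110

0110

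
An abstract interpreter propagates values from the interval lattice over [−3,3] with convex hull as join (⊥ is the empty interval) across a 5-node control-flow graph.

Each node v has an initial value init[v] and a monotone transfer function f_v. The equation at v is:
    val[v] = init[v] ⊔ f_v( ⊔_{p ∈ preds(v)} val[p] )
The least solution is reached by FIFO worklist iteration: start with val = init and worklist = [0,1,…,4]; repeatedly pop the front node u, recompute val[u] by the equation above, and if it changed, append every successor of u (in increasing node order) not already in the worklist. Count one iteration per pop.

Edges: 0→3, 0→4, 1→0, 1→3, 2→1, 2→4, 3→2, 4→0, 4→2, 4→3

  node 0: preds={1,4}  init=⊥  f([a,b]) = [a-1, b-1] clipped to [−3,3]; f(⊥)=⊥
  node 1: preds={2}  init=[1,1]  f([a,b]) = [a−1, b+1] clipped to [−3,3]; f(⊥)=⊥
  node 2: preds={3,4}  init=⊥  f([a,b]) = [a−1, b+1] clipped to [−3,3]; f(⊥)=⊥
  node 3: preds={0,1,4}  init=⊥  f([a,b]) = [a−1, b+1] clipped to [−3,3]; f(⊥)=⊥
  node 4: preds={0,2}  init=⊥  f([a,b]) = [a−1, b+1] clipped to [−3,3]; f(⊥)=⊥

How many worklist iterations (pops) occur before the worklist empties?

Worklist (16 pops):
  #1 pop 0: in=[1,1] → [0,0] (was ⊥); enqueue []
  #2 pop 1: in=⊥ → [1,1] (no change)
  #3 pop 2: in=⊥ → ⊥ (no change)
  #4 pop 3: in=[0,1] → [-1,2] (was ⊥); enqueue [2]
  #5 pop 4: in=[0,0] → [-1,1] (was ⊥); enqueue [0,3]
  #6 pop 2: in=[-1,2] → [-2,3] (was ⊥); enqueue [1,4]
  #7 pop 0: in=[-1,1] → [-2,0] (was [0,0]); enqueue []
  #8 pop 3: in=[-2,1] → [-3,2] (was [-1,2]); enqueue [2]
  #9 pop 1: in=[-2,3] → [-3,3] (was [1,1]); enqueue [0,3]
  #10 pop 4: in=[-2,3] → [-3,3] (was [-1,1]); enqueue []
  #11 pop 2: in=[-3,3] → [-3,3] (was [-2,3]); enqueue [1,4]
  #12 pop 0: in=[-3,3] → [-3,2] (was [-2,0]); enqueue []
  #13 pop 3: in=[-3,3] → [-3,3] (was [-3,2]); enqueue [2]
  #14 pop 1: in=[-3,3] → [-3,3] (no change)
  #15 pop 4: in=[-3,3] → [-3,3] (no change)
  #16 pop 2: in=[-3,3] → [-3,3] (no change)

Fixpoint:
  val[0] = [-3,2]
  val[1] = [-3,3]
  val[2] = [-3,3]
  val[3] = [-3,3]
  val[4] = [-3,3]

16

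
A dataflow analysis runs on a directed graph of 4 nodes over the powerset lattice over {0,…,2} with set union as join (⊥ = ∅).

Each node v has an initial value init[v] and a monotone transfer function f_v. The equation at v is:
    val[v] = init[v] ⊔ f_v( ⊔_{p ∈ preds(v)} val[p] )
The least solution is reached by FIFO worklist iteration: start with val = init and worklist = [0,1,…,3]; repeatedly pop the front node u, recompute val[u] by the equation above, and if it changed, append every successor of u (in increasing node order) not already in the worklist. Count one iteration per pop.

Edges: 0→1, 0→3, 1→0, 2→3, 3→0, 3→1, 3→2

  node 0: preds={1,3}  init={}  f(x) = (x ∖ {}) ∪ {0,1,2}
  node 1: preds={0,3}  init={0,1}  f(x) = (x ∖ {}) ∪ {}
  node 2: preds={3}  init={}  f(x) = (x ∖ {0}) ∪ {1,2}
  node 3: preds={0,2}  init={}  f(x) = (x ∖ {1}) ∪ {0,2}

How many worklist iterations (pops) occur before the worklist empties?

Trace (7 dequeues):
  [1] u=0 | in {0,1} | out {0,1,2} | prev {} | push {}
  [2] u=1 | in {0,1,2} | out {0,1,2} | prev {0,1} | push {0}
  [3] u=2 | in {} | out {1,2} | prev {} | push {}
  [4] u=3 | in {0,1,2} | out {0,2} | prev {} | push {1,2}
  [5] u=0 | in {0,1,2} | out {0,1,2} | ==
  [6] u=1 | in {0,1,2} | out {0,1,2} | ==
  [7] u=2 | in {0,2} | out {1,2} | ==

Converged values:
  [0] {0,1,2}
  [1] {0,1,2}
  [2] {1,2}
  [3] {0,2}

7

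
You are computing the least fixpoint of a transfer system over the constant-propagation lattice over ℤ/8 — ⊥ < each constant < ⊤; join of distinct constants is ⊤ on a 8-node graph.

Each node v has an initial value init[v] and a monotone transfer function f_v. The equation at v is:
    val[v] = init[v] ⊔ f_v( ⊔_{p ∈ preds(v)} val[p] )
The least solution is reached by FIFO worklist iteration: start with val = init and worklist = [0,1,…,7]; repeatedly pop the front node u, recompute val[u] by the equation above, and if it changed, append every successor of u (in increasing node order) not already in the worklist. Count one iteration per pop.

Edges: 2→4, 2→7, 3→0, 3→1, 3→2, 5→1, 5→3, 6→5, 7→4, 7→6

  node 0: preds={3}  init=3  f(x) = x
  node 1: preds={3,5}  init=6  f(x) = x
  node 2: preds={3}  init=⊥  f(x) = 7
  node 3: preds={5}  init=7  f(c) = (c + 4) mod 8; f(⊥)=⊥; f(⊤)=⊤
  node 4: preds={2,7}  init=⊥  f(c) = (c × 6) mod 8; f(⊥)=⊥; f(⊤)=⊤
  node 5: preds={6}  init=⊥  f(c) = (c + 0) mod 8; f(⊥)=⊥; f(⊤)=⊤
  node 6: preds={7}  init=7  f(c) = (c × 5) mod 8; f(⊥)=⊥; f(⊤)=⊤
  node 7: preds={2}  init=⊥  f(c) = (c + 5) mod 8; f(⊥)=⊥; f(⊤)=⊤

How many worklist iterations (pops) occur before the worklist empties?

18

Worklist (18 pops):
  #1 pop 0: in=7 → ⊤ (was 3); enqueue []
  #2 pop 1: in=7 → ⊤ (was 6); enqueue []
  #3 pop 2: in=7 → 7 (was ⊥); enqueue []
  #4 pop 3: in=⊥ → 7 (no change)
  #5 pop 4: in=7 → 2 (was ⊥); enqueue []
  #6 pop 5: in=7 → 7 (was ⊥); enqueue [1,3]
  #7 pop 6: in=⊥ → 7 (no change)
  #8 pop 7: in=7 → 4 (was ⊥); enqueue [4,6]
  #9 pop 1: in=7 → ⊤ (no change)
  #10 pop 3: in=7 → ⊤ (was 7); enqueue [0,1,2]
  #11 pop 4: in=⊤ → ⊤ (was 2); enqueue []
  #12 pop 6: in=4 → ⊤ (was 7); enqueue [5]
  #13 pop 0: in=⊤ → ⊤ (no change)
  #14 pop 1: in=⊤ → ⊤ (no change)
  #15 pop 2: in=⊤ → 7 (no change)
  #16 pop 5: in=⊤ → ⊤ (was 7); enqueue [1,3]
  #17 pop 1: in=⊤ → ⊤ (no change)
  #18 pop 3: in=⊤ → ⊤ (no change)

Fixpoint:
  val[0] = ⊤
  val[1] = ⊤
  val[2] = 7
  val[3] = ⊤
  val[4] = ⊤
  val[5] = ⊤
  val[6] = ⊤
  val[7] = 4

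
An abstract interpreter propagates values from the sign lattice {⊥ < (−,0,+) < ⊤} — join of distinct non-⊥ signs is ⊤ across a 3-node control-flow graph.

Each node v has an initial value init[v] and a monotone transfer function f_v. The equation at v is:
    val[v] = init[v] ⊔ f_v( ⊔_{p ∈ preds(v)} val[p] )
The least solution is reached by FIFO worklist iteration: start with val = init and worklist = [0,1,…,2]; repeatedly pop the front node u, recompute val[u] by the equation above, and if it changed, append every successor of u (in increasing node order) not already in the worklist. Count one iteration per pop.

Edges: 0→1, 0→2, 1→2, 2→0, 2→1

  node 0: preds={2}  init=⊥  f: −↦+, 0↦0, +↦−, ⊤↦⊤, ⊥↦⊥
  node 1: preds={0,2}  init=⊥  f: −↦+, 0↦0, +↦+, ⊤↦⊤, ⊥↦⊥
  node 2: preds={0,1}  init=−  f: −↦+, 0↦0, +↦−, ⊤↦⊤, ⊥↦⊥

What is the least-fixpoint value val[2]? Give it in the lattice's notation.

Iteration log — 6 steps:
  step 1. node 0  ⊔preds=−  new=+  old=⊥  +wl: 
  step 2. node 1  ⊔preds=⊤  new=⊤  old=⊥  +wl: 
  step 3. node 2  ⊔preds=⊤  new=⊤  old=−  +wl: 0,1
  step 4. node 0  ⊔preds=⊤  new=⊤  old=+  +wl: 2
  step 5. node 1  ⊔preds=⊤  new=⊤  stable
  step 6. node 2  ⊔preds=⊤  new=⊤  stable

Least fixpoint reached:
  node 0: ⊤
  node 1: ⊤
  node 2: ⊤

⊤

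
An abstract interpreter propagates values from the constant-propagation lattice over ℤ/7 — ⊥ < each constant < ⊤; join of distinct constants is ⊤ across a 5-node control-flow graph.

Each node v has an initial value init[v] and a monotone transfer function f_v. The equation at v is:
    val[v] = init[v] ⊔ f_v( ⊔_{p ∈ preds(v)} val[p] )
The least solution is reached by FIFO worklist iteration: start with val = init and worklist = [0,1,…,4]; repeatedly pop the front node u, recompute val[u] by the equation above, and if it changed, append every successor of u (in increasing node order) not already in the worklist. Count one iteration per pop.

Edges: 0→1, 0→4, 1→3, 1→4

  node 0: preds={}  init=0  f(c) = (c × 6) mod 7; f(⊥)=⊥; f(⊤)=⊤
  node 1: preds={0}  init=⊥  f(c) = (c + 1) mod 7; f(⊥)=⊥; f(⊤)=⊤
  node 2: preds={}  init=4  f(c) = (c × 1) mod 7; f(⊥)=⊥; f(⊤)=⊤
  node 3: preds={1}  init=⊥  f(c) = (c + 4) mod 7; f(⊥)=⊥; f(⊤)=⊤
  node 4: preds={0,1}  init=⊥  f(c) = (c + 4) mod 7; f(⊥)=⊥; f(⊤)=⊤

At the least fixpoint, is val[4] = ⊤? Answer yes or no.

Iteration log — 5 steps:
  step 1. node 0  ⊔preds=⊥  new=0  stable
  step 2. node 1  ⊔preds=0  new=1  old=⊥  +wl: 
  step 3. node 2  ⊔preds=⊥  new=4  stable
  step 4. node 3  ⊔preds=1  new=5  old=⊥  +wl: 
  step 5. node 4  ⊔preds=⊤  new=⊤  old=⊥  +wl: 

Least fixpoint reached:
  node 0: 0
  node 1: 1
  node 2: 4
  node 3: 5
  node 4: ⊤

yes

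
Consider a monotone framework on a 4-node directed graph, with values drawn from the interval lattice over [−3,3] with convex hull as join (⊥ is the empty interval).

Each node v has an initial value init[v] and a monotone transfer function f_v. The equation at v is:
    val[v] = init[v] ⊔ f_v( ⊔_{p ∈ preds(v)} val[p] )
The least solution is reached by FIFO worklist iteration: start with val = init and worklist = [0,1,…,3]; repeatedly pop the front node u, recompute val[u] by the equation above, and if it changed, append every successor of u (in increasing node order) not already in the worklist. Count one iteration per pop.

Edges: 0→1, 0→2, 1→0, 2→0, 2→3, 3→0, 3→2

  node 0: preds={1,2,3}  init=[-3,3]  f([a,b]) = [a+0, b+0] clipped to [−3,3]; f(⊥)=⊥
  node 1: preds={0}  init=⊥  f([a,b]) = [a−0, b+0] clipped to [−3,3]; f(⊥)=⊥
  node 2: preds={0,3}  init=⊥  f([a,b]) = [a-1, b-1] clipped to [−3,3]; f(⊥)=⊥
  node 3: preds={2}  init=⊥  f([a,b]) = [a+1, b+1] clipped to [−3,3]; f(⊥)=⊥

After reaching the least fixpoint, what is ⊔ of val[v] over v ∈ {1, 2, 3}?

[-3,3]

Iteration log — 6 steps:
  step 1. node 0  ⊔preds=⊥  new=[-3,3]  stable
  step 2. node 1  ⊔preds=[-3,3]  new=[-3,3]  old=⊥  +wl: 0
  step 3. node 2  ⊔preds=[-3,3]  new=[-3,2]  old=⊥  +wl: 
  step 4. node 3  ⊔preds=[-3,2]  new=[-2,3]  old=⊥  +wl: 2
  step 5. node 0  ⊔preds=[-3,3]  new=[-3,3]  stable
  step 6. node 2  ⊔preds=[-3,3]  new=[-3,2]  stable

Least fixpoint reached:
  node 0: [-3,3]
  node 1: [-3,3]
  node 2: [-3,2]
  node 3: [-2,3]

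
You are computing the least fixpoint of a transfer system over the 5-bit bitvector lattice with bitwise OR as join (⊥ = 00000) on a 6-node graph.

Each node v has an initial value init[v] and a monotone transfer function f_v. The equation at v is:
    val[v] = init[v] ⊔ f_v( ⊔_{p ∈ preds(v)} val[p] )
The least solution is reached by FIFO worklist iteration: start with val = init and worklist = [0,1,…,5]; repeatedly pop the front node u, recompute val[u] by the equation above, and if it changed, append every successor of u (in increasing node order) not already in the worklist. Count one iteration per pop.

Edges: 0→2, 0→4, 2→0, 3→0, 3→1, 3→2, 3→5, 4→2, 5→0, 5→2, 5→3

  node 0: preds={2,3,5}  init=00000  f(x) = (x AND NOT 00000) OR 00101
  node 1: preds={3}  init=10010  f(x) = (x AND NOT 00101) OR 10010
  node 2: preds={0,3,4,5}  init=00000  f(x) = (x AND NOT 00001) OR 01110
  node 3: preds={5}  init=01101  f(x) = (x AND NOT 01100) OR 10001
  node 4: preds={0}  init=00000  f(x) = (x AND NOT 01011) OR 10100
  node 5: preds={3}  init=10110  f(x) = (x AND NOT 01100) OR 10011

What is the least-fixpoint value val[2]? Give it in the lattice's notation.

Worklist (10 pops):
  #1 pop 0: in=11111 → 11111 (was 00000); enqueue []
  #2 pop 1: in=01101 → 11010 (was 10010); enqueue []
  #3 pop 2: in=11111 → 11110 (was 00000); enqueue [0]
  #4 pop 3: in=10110 → 11111 (was 01101); enqueue [1,2]
  #5 pop 4: in=11111 → 10100 (was 00000); enqueue []
  #6 pop 5: in=11111 → 10111 (was 10110); enqueue [3]
  #7 pop 0: in=11111 → 11111 (no change)
  #8 pop 1: in=11111 → 11010 (no change)
  #9 pop 2: in=11111 → 11110 (no change)
  #10 pop 3: in=10111 → 11111 (no change)

Fixpoint:
  val[0] = 11111
  val[1] = 11010
  val[2] = 11110
  val[3] = 11111
  val[4] = 10100
  val[5] = 10111

11110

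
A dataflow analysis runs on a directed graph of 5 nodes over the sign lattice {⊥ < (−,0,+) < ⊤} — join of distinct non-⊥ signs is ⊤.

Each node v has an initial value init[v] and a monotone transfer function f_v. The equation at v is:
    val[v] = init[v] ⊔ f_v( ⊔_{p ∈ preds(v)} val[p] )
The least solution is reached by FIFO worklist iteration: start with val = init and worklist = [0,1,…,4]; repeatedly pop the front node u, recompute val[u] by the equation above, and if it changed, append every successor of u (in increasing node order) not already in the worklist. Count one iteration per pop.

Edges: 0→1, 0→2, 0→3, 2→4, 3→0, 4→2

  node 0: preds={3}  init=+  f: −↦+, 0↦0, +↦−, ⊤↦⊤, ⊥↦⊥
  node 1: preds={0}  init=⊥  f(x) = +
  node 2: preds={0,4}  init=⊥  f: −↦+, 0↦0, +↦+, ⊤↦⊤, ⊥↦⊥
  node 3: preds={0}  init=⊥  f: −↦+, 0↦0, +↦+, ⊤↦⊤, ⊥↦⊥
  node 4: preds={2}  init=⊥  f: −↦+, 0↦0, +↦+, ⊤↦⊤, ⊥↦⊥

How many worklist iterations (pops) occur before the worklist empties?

Trace (12 dequeues):
  [1] u=0 | in ⊥ | out + | ==
  [2] u=1 | in + | out + | prev ⊥ | push {}
  [3] u=2 | in + | out + | prev ⊥ | push {}
  [4] u=3 | in + | out + | prev ⊥ | push {0}
  [5] u=4 | in + | out + | prev ⊥ | push {2}
  [6] u=0 | in + | out ⊤ | prev + | push {1,3}
  [7] u=2 | in ⊤ | out ⊤ | prev + | push {4}
  [8] u=1 | in ⊤ | out + | ==
  [9] u=3 | in ⊤ | out ⊤ | prev + | push {0}
  [10] u=4 | in ⊤ | out ⊤ | prev + | push {2}
  [11] u=0 | in ⊤ | out ⊤ | ==
  [12] u=2 | in ⊤ | out ⊤ | ==

Converged values:
  [0] ⊤
  [1] +
  [2] ⊤
  [3] ⊤
  [4] ⊤

12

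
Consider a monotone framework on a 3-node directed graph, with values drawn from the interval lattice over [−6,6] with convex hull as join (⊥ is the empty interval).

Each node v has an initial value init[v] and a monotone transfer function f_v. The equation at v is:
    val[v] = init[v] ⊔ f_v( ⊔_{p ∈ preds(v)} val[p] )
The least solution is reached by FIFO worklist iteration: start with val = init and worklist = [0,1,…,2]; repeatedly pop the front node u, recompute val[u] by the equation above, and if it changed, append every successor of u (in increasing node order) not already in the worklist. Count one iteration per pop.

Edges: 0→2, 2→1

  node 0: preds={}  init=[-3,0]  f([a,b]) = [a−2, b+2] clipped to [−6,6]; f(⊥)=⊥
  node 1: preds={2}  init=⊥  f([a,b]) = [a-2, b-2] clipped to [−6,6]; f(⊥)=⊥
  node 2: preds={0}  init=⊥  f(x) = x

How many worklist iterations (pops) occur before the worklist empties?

Worklist (4 pops):
  #1 pop 0: in=⊥ → [-3,0] (no change)
  #2 pop 1: in=⊥ → ⊥ (no change)
  #3 pop 2: in=[-3,0] → [-3,0] (was ⊥); enqueue [1]
  #4 pop 1: in=[-3,0] → [-5,-2] (was ⊥); enqueue []

Fixpoint:
  val[0] = [-3,0]
  val[1] = [-5,-2]
  val[2] = [-3,0]

4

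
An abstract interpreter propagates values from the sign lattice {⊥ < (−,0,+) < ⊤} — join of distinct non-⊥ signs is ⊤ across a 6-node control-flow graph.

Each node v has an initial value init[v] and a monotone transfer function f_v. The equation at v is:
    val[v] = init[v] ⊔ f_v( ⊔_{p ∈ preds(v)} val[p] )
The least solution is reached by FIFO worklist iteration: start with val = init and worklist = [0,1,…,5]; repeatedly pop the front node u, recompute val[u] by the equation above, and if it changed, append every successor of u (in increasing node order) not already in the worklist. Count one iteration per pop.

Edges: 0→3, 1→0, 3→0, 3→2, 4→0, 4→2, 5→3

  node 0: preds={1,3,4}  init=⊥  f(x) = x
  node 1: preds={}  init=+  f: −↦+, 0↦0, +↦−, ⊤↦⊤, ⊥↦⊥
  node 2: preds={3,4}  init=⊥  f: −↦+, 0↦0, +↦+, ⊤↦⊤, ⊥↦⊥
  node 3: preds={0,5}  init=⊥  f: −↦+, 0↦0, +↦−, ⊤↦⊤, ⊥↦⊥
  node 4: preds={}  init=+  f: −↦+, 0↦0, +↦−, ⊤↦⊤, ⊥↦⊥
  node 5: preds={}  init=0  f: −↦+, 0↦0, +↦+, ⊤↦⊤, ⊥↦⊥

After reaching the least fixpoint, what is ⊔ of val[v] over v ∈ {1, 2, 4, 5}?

Trace (9 dequeues):
  [1] u=0 | in + | out + | prev ⊥ | push {}
  [2] u=1 | in ⊥ | out + | ==
  [3] u=2 | in + | out + | prev ⊥ | push {}
  [4] u=3 | in ⊤ | out ⊤ | prev ⊥ | push {0,2}
  [5] u=4 | in ⊥ | out + | ==
  [6] u=5 | in ⊥ | out 0 | ==
  [7] u=0 | in ⊤ | out ⊤ | prev + | push {3}
  [8] u=2 | in ⊤ | out ⊤ | prev + | push {}
  [9] u=3 | in ⊤ | out ⊤ | ==

Converged values:
  [0] ⊤
  [1] +
  [2] ⊤
  [3] ⊤
  [4] +
  [5] 0

⊤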